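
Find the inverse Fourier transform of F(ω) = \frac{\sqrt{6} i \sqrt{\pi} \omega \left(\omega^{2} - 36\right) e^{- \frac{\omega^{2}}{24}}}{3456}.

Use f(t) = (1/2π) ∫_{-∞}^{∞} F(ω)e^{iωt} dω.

f(t) = 3 t^{3} e^{- 6 t^{2}}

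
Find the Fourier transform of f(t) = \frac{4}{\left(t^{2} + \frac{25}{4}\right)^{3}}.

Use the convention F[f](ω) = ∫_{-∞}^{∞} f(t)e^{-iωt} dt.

F(ω) = \frac{4 \pi \left(25 \omega^{2} + 30 \left|{\omega}\right| + 12\right) e^{- \frac{5 \left|{\omega}\right|}{2}}}{3125}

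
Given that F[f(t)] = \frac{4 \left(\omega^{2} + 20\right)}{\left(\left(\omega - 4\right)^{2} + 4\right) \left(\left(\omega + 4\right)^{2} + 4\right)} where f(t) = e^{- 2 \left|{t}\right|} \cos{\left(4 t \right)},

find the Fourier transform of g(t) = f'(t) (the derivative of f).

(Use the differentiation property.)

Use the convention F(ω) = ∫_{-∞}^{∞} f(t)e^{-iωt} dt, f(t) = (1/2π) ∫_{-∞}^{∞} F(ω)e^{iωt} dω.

F[g](ω) = \frac{4 i \omega \left(\omega^{2} + 20\right)}{\omega^{4} - 24 \omega^{2} + 400}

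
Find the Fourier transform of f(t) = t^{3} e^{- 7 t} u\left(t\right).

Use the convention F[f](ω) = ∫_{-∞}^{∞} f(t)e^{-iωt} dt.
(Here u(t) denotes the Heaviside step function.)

F(ω) = \frac{6}{\left(i \omega + 7\right)^{4}}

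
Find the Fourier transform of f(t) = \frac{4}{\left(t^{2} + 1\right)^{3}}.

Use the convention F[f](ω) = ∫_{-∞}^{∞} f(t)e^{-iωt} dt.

F(ω) = \frac{\pi \left(\omega^{2} + 3 \left|{\omega}\right| + 3\right) e^{- \left|{\omega}\right|}}{2}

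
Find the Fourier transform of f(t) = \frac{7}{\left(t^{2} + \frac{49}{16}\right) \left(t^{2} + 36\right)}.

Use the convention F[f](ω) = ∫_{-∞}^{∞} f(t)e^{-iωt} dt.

F(ω) = - \frac{56 \pi e^{- 6 \left|{\omega}\right|}}{1581} + \frac{64 \pi e^{- \frac{7 \left|{\omega}\right|}{4}}}{527}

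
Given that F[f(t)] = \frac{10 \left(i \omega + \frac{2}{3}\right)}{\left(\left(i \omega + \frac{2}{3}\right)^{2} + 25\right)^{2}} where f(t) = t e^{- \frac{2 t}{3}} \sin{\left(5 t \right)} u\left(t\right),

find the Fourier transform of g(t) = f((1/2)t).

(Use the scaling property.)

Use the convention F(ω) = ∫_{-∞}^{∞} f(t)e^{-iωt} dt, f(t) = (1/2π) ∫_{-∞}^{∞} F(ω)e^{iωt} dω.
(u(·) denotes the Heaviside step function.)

F[g](ω) = \frac{1080 \left(3 i \omega + 1\right)}{\left(4 \left(3 i \omega + 1\right)^{2} + 225\right)^{2}}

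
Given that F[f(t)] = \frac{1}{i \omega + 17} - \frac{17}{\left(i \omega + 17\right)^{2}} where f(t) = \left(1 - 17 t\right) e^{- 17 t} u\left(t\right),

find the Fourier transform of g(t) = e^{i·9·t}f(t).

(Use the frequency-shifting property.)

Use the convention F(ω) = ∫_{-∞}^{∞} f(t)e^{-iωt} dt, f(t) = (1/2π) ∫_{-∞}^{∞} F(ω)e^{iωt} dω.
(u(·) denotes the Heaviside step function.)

F[g](ω) = \frac{i \left(9 - \omega\right)}{\omega^{2} - 2 \omega \left(9 + 17 i\right) - 208 + 306 i}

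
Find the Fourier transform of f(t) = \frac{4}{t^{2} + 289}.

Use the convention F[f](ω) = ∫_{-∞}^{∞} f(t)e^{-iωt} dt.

F(ω) = \frac{4 \pi e^{- 17 \left|{\omega}\right|}}{17}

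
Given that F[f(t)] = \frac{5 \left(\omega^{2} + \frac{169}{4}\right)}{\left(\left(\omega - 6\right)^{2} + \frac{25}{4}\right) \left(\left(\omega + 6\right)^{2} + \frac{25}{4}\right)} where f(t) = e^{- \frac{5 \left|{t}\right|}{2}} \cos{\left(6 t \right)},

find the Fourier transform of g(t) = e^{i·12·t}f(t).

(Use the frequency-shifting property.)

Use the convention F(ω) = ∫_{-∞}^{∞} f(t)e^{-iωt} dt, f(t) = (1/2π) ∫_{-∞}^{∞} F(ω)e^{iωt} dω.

F[g](ω) = \frac{20 \left(4 \left(\omega - 12\right)^{2} + 169\right)}{\left(4 \left(\omega - 18\right)^{2} + 25\right) \left(4 \left(\omega - 6\right)^{2} + 25\right)}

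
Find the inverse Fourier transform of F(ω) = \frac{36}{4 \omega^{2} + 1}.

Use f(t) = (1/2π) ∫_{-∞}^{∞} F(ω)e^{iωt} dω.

f(t) = 9 e^{- \frac{\left|{t}\right|}{2}}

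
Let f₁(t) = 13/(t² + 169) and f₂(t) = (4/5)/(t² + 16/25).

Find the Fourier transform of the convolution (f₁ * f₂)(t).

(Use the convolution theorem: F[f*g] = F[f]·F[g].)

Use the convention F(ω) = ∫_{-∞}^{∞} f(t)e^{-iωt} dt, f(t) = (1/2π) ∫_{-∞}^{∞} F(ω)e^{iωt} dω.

F[f₁*f₂](ω) = \pi^{2} e^{- \frac{69 \left|{\omega}\right|}{5}}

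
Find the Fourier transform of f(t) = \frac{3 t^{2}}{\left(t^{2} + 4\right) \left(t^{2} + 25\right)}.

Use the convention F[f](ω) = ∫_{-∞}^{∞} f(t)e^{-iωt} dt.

F(ω) = \frac{\pi \left(5 - 2 e^{3 \left|{\omega}\right|}\right) e^{- 5 \left|{\omega}\right|}}{7}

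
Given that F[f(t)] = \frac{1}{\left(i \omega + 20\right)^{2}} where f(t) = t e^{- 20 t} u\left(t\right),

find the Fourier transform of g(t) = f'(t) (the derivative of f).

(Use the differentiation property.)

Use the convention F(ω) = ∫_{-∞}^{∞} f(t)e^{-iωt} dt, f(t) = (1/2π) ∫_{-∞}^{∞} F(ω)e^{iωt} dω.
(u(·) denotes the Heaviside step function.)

F[g](ω) = \frac{i \omega}{\left(i \omega + 20\right)^{2}}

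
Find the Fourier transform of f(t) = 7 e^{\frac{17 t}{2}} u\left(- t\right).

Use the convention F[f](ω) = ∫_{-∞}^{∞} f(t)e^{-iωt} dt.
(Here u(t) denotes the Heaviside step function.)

F(ω) = - \frac{14}{2 i \omega - 17}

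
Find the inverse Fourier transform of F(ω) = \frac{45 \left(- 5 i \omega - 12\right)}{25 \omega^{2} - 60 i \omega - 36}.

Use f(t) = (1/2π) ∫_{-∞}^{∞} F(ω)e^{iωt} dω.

f(t) = 9 \left(\frac{6 t}{5} + 1\right) e^{- \frac{6 t}{5}} u\left(t\right)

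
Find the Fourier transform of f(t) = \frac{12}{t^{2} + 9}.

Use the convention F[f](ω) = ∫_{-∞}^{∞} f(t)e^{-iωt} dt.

F(ω) = 4 \pi e^{- 3 \left|{\omega}\right|}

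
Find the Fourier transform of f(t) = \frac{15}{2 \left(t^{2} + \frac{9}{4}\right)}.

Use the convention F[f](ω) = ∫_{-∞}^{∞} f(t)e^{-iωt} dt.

F(ω) = 5 \pi e^{- \frac{3 \left|{\omega}\right|}{2}}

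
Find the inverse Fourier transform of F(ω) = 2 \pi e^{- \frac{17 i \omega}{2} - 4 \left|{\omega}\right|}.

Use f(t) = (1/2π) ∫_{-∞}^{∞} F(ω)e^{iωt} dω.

f(t) = \frac{8}{\left(t - \frac{17}{2}\right)^{2} + 16}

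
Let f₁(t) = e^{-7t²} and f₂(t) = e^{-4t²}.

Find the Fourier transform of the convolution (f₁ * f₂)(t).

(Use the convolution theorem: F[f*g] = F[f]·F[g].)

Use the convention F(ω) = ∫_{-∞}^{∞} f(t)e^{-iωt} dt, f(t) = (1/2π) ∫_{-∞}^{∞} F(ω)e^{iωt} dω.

F[f₁*f₂](ω) = \frac{\sqrt{7} \pi e^{- \frac{11 \omega^{2}}{112}}}{14}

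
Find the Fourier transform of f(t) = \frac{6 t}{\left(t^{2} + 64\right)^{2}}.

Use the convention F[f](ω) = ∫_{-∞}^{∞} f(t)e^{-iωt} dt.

F(ω) = - \frac{3 i \pi \omega e^{- 8 \left|{\omega}\right|}}{8}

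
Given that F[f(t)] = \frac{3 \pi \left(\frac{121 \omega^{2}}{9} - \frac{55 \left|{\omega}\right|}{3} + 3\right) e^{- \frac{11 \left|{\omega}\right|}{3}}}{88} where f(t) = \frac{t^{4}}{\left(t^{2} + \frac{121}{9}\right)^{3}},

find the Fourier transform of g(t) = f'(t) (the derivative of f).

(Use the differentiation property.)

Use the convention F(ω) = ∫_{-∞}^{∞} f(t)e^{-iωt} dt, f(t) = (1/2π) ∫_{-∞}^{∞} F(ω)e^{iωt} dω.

F[g](ω) = \frac{i \pi \omega \left(121 \omega^{2} - 165 \left|{\omega}\right| + 27\right) e^{- \frac{11 \left|{\omega}\right|}{3}}}{264}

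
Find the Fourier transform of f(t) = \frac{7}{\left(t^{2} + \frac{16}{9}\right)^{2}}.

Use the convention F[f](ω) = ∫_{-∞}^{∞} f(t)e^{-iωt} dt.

F(ω) = \frac{63 \pi \left(4 \left|{\omega}\right| + 3\right) e^{- \frac{4 \left|{\omega}\right|}{3}}}{128}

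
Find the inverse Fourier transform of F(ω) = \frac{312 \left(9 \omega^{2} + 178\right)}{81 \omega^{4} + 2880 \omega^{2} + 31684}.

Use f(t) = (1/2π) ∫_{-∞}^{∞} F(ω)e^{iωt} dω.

f(t) = 4 e^{- \frac{13 \left|{t}\right|}{3}} \cos{\left(\left|{t}\right| \right)}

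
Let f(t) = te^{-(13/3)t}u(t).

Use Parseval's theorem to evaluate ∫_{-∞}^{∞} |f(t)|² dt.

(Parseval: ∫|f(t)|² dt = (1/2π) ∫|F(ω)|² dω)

∫|f(t)|² dt = \frac{27}{8788}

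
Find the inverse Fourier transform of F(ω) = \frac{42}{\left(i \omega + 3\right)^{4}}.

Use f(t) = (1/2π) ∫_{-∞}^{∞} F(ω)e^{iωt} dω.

f(t) = 7 t^{3} e^{- 3 t} u\left(t\right)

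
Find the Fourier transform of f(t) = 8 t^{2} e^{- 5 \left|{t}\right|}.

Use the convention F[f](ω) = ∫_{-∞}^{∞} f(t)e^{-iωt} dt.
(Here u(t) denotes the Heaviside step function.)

F(ω) = \frac{160 \left(25 - 3 \omega^{2}\right)}{\left(\omega^{2} + 25\right)^{3}}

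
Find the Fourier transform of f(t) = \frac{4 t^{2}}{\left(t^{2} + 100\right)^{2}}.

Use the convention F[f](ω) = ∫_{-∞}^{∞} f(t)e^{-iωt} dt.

F(ω) = \frac{\pi \left(1 - 10 \left|{\omega}\right|\right) e^{- 10 \left|{\omega}\right|}}{5}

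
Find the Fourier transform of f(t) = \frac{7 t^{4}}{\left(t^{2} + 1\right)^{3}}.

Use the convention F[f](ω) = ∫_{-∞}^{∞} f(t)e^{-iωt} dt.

F(ω) = \frac{7 \pi \left(\omega^{2} - 5 \left|{\omega}\right| + 3\right) e^{- \left|{\omega}\right|}}{8}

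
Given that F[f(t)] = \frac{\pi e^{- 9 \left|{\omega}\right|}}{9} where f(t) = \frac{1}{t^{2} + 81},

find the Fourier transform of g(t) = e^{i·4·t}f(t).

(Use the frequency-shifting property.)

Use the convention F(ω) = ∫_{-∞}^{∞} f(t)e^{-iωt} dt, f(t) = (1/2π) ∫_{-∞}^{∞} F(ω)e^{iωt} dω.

F[g](ω) = \frac{\pi e^{- 9 \left|{\omega - 4}\right|}}{9}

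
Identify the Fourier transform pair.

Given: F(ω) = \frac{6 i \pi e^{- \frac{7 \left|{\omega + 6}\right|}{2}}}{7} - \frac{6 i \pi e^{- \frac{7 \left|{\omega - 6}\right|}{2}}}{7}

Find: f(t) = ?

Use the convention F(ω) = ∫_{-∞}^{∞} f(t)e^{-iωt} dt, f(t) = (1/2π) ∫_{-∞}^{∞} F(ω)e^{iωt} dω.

f(t) = \frac{6 \sin{\left(6 t \right)}}{t^{2} + \frac{49}{4}}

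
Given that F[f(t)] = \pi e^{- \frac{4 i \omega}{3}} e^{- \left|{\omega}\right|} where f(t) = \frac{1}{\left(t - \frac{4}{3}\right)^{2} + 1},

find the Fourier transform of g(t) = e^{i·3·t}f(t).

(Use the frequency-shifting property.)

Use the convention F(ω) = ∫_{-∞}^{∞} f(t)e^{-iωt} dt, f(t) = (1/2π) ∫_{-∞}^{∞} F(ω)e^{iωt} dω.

F[g](ω) = \pi e^{- \frac{4 i \left(\omega - 3\right)}{3} - \left|{\omega - 3}\right|}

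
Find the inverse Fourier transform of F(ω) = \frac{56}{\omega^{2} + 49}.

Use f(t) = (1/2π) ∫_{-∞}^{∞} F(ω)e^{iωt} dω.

f(t) = 4 e^{- 7 \left|{t}\right|}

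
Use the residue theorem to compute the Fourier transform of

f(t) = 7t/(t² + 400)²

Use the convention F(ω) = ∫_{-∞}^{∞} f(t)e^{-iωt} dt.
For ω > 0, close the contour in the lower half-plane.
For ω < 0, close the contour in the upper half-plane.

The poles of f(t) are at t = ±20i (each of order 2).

Let g(z) = f(z)e^{-iωz}; for large |z| the factor e^{-iωz} decays in the lower half-plane when ω > 0 and in the upper half-plane when ω < 0.

Case ω > 0 (lower half-plane, clockwise contour ⇒ F(ω) = -2πi·ΣRes):
  Res_{z = - 20 i} g(z) = \frac{7 \omega e^{- 20 \omega}}{80} (pole of order 2)
  F(ω) = -2πi·ΣRes = - \frac{7 i \pi \omega e^{- 20 \omega}}{40}

Case ω < 0 (upper half-plane, counterclockwise contour ⇒ F(ω) = +2πi·ΣRes):
  Res_{z = 20 i} g(z) = - \frac{7 \omega e^{20 \omega}}{80} (pole of order 2)
  F(ω) = 2πi·ΣRes = - \frac{7 i \pi \omega e^{20 \omega}}{40}

Both cases combine into a single formula in |ω|:

F(ω) = - \frac{7 i \pi \omega e^{- 20 \left|{\omega}\right|}}{40}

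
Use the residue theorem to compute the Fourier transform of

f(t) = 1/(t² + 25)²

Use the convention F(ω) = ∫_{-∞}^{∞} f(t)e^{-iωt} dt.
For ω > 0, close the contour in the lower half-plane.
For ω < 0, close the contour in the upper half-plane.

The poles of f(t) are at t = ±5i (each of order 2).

Let g(z) = f(z)e^{-iωz}; for large |z| the factor e^{-iωz} decays in the lower half-plane when ω > 0 and in the upper half-plane when ω < 0.

Case ω > 0 (lower half-plane, clockwise contour ⇒ F(ω) = -2πi·ΣRes):
  Res_{z = - 5 i} g(z) = \frac{i \left(5 \omega + 1\right) e^{- 5 \omega}}{500} (pole of order 2)
  F(ω) = -2πi·ΣRes = \frac{\pi \left(5 \omega + 1\right) e^{- 5 \omega}}{250}

Case ω < 0 (upper half-plane, counterclockwise contour ⇒ F(ω) = +2πi·ΣRes):
  Res_{z = 5 i} g(z) = \frac{i \left(5 \omega - 1\right) e^{5 \omega}}{500} (pole of order 2)
  F(ω) = 2πi·ΣRes = \frac{\pi \left(1 - 5 \omega\right) e^{5 \omega}}{250}

Both cases combine into a single formula in |ω|:

F(ω) = \frac{\pi \left(5 \left|{\omega}\right| + 1\right) e^{- 5 \left|{\omega}\right|}}{250}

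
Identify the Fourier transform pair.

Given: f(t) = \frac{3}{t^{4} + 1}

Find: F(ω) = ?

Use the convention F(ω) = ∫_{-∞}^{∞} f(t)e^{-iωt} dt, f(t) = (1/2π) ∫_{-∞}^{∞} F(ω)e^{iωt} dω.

F(ω) = 3 \pi e^{- \frac{\sqrt{2} \left|{\omega}\right|}{2}} \sin{\left(\frac{\sqrt{2} \left|{\omega}\right|}{2} + \frac{\pi}{4} \right)}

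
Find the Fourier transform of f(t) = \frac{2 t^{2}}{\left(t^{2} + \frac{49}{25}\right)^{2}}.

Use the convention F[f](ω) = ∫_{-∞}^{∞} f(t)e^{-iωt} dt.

F(ω) = \frac{\pi \left(5 - 7 \left|{\omega}\right|\right) e^{- \frac{7 \left|{\omega}\right|}{5}}}{7}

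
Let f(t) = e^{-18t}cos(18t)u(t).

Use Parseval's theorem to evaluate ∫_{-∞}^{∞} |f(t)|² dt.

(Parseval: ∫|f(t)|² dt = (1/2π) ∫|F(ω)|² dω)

∫|f(t)|² dt = \frac{1}{48}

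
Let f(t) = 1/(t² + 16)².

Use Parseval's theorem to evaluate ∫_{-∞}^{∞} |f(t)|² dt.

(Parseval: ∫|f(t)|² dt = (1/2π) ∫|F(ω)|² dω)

∫|f(t)|² dt = \frac{5 \pi}{262144}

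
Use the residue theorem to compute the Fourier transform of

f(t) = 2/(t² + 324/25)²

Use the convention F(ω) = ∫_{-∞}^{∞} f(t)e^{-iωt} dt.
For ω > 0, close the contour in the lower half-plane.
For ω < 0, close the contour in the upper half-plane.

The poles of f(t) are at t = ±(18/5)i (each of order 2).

Let g(z) = f(z)e^{-iωz}; for large |z| the factor e^{-iωz} decays in the lower half-plane when ω > 0 and in the upper half-plane when ω < 0.

Case ω > 0 (lower half-plane, clockwise contour ⇒ F(ω) = -2πi·ΣRes):
  Res_{z = - \frac{18 i}{5}} g(z) = \frac{25 i \left(18 \omega + 5\right) e^{- \frac{18 \omega}{5}}}{11664} (pole of order 2)
  F(ω) = -2πi·ΣRes = \frac{25 \pi \left(18 \omega + 5\right) e^{- \frac{18 \omega}{5}}}{5832}

Case ω < 0 (upper half-plane, counterclockwise contour ⇒ F(ω) = +2πi·ΣRes):
  Res_{z = \frac{18 i}{5}} g(z) = \frac{25 i \left(18 \omega - 5\right) e^{\frac{18 \omega}{5}}}{11664} (pole of order 2)
  F(ω) = 2πi·ΣRes = \frac{25 \pi \left(5 - 18 \omega\right) e^{\frac{18 \omega}{5}}}{5832}

Both cases combine into a single formula in |ω|:

F(ω) = \frac{25 \pi \left(18 \left|{\omega}\right| + 5\right) e^{- \frac{18 \left|{\omega}\right|}{5}}}{5832}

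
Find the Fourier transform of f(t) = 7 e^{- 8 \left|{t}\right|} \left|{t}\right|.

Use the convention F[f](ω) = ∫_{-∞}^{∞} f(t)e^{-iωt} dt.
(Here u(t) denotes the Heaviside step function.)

F(ω) = \frac{14 \left(64 - \omega^{2}\right)}{\left(\omega^{2} + 64\right)^{2}}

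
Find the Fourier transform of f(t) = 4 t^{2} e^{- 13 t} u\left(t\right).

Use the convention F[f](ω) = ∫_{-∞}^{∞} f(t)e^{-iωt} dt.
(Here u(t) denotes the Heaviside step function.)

F(ω) = \frac{8}{\left(i \omega + 13\right)^{3}}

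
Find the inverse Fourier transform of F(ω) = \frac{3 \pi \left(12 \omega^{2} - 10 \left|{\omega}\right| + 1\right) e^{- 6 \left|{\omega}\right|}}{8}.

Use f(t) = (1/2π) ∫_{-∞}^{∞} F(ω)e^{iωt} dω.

f(t) = \frac{6 t^{4}}{\left(t^{2} + 36\right)^{3}}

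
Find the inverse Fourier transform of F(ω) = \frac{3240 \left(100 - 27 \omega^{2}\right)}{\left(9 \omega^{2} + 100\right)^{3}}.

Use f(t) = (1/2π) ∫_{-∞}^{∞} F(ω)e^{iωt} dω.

f(t) = 3 t^{2} e^{- \frac{10 \left|{t}\right|}{3}}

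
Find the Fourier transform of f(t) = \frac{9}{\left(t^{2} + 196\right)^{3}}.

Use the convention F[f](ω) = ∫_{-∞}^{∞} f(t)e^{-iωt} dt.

F(ω) = \frac{9 \pi \left(196 \omega^{2} + 42 \left|{\omega}\right| + 3\right) e^{- 14 \left|{\omega}\right|}}{4302592}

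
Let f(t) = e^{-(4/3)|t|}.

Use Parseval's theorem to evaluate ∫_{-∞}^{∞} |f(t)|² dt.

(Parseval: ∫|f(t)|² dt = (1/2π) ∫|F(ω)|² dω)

∫|f(t)|² dt = \frac{3}{4}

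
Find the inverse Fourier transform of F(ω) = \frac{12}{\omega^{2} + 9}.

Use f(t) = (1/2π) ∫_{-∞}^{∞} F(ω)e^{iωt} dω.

f(t) = 2 e^{- 3 \left|{t}\right|}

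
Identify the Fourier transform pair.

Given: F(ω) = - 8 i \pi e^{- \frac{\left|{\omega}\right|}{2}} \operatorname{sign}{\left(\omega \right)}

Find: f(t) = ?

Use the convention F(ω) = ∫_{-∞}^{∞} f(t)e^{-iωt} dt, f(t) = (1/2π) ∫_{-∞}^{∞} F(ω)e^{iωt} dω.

f(t) = \frac{8 t}{t^{2} + \frac{1}{4}}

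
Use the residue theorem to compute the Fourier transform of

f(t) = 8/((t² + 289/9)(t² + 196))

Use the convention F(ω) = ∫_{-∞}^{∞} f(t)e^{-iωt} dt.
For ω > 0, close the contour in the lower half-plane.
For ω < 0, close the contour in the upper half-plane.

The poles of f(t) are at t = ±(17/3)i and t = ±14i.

Let g(z) = f(z)e^{-iωz}; for large |z| the factor e^{-iωz} decays in the lower half-plane when ω > 0 and in the upper half-plane when ω < 0.

Case ω > 0 (lower half-plane, clockwise contour ⇒ F(ω) = -2πi·ΣRes):
  Res_{z = - \frac{17 i}{3}} g(z) = \frac{108 i e^{- \frac{17 \omega}{3}}}{25075}
  Res_{z = - 14 i} g(z) = - \frac{18 i e^{- 14 \omega}}{10325}
  F(ω) = -2πi·ΣRes = - \frac{36 \pi e^{- 14 \omega}}{10325} + \frac{216 \pi e^{- \frac{17 \omega}{3}}}{25075}

Case ω < 0 (upper half-plane, counterclockwise contour ⇒ F(ω) = +2πi·ΣRes):
  Res_{z = \frac{17 i}{3}} g(z) = - \frac{108 i e^{\frac{17 \omega}{3}}}{25075}
  Res_{z = 14 i} g(z) = \frac{18 i e^{14 \omega}}{10325}
  F(ω) = 2πi·ΣRes = \frac{36 \pi \left(42 e^{\frac{17 \omega}{3}} - 17 e^{14 \omega}\right)}{175525}

Both cases combine into a single formula in |ω|:

F(ω) = - \frac{36 \pi e^{- 14 \left|{\omega}\right|}}{10325} + \frac{216 \pi e^{- \frac{17 \left|{\omega}\right|}{3}}}{25075}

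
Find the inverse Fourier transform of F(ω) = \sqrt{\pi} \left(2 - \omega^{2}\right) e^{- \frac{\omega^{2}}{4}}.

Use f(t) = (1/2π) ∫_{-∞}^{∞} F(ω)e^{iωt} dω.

f(t) = 4 t^{2} e^{- t^{2}}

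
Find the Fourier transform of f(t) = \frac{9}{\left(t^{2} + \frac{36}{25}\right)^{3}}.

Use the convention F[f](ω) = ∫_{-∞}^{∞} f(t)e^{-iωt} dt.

F(ω) = \frac{125 \pi \left(12 \omega^{2} + 30 \left|{\omega}\right| + 25\right) e^{- \frac{6 \left|{\omega}\right|}{5}}}{2304}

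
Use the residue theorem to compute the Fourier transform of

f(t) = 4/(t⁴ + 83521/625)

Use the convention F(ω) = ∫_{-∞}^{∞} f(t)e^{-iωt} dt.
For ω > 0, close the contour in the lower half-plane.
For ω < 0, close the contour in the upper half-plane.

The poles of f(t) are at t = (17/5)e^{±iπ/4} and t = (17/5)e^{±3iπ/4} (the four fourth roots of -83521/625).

Let g(z) = f(z)e^{-iωz}; for large |z| the factor e^{-iωz} decays in the lower half-plane when ω > 0 and in the upper half-plane when ω < 0.

Case ω > 0 (lower half-plane, clockwise contour ⇒ F(ω) = -2πi·ΣRes):
  Res_{z = - \frac{17 \sqrt{2}}{10} - \frac{17 \sqrt{2} i}{10}} g(z) = \frac{125 \sqrt{2} i \left(1 - i\right) e^{\frac{17 \sqrt{2} \omega \left(-1 + i\right)}{10}}}{9826}
  Res_{z = \frac{17 \sqrt{2}}{10} - \frac{17 \sqrt{2} i}{10}} g(z) = \frac{125 \sqrt{2} i \left(1 + i\right) e^{- \frac{17 \sqrt{2} \omega \left(1 + i\right)}{10}}}{9826}
  F(ω) = -2πi·ΣRes = \frac{125 \sqrt{2} \pi \left(\left(1 - i\right) e^{\frac{17 \sqrt{2} i \omega}{5}} + 1 + i\right) e^{- \frac{17 \sqrt{2} \omega \left(1 + i\right)}{10}}}{4913} = \frac{500 \pi e^{- \frac{17 \sqrt{2} \omega}{10}} \sin{\left(\frac{17 \sqrt{2} \omega}{10} + \frac{\pi}{4} \right)}}{4913}

Case ω < 0 (upper half-plane, counterclockwise contour ⇒ F(ω) = +2πi·ΣRes):
  Res_{z = \frac{17 \sqrt{2}}{10} + \frac{17 \sqrt{2} i}{10}} g(z) = \frac{125 \sqrt{2} i \left(-1 + i\right) e^{\frac{17 \sqrt{2} \omega \left(1 - i\right)}{10}}}{9826}
  Res_{z = - \frac{17 \sqrt{2}}{10} + \frac{17 \sqrt{2} i}{10}} g(z) = \frac{125 \sqrt{2} \left(1 - i\right) e^{\frac{17 \sqrt{2} \omega \left(1 + i\right)}{10}}}{9826}
  F(ω) = 2πi·ΣRes = - \frac{125 \sqrt{2} i \pi \left(i \left(1 - i\right) e^{\frac{17 \sqrt{2} \omega \left(1 - i\right)}{10}} - \left(1 - i\right) e^{\frac{17 \sqrt{2} \omega \left(1 + i\right)}{10}}\right)}{4913} = \frac{500 \pi e^{\frac{17 \sqrt{2} \omega}{10}} \cos{\left(\frac{17 \sqrt{2} \omega}{10} + \frac{\pi}{4} \right)}}{4913}

Both cases combine into a single formula in |ω|:

F(ω) = \frac{500 \pi e^{- \frac{17 \sqrt{2} \left|{\omega}\right|}{10}} \sin{\left(\frac{17 \sqrt{2} \left|{\omega}\right|}{10} + \frac{\pi}{4} \right)}}{4913}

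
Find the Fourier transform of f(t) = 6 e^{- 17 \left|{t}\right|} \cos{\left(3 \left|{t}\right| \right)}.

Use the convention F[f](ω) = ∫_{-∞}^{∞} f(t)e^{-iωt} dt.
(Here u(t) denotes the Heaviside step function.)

F(ω) = \frac{204 \left(\omega^{2} + 298\right)}{\omega^{4} + 560 \omega^{2} + 88804}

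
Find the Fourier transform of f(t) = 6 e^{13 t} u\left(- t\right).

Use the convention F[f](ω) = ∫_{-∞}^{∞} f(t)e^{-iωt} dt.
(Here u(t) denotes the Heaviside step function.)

F(ω) = - \frac{6}{i \omega - 13}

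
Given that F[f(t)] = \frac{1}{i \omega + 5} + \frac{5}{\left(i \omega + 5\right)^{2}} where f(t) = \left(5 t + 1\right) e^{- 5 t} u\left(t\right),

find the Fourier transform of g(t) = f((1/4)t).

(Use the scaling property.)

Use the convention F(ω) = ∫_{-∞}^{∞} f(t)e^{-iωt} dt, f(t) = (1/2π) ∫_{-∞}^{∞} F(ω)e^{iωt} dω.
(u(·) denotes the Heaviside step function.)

F[g](ω) = \frac{8 \left(- 2 i \omega - 5\right)}{16 \omega^{2} - 40 i \omega - 25}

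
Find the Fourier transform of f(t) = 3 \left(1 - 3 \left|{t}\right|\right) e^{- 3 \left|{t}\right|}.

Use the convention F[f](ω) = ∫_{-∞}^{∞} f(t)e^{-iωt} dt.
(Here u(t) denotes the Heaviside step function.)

F(ω) = \frac{36 \omega^{2}}{\left(\omega^{2} + 9\right)^{2}}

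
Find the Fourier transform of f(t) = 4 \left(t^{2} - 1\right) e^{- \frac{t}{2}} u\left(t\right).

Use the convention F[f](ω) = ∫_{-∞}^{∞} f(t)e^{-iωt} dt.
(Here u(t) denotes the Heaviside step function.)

F(ω) = \frac{8 \left(16 i \omega - \left(2 i \omega + 1\right)^{3} + 8\right)}{\left(2 i \omega + 1\right)^{4}}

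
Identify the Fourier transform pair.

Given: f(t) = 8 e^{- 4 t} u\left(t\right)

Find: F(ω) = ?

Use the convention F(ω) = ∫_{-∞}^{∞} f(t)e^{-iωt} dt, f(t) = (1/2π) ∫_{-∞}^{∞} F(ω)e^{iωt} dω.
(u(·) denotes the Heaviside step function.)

F(ω) = \frac{8}{i \omega + 4}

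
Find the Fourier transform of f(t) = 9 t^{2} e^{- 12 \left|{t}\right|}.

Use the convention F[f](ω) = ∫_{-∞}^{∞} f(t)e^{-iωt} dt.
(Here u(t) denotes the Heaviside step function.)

F(ω) = \frac{1296 \left(48 - \omega^{2}\right)}{\left(\omega^{2} + 144\right)^{3}}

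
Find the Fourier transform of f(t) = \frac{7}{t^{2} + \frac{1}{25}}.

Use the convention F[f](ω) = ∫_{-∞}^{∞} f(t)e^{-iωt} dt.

F(ω) = 35 \pi e^{- \frac{\left|{\omega}\right|}{5}}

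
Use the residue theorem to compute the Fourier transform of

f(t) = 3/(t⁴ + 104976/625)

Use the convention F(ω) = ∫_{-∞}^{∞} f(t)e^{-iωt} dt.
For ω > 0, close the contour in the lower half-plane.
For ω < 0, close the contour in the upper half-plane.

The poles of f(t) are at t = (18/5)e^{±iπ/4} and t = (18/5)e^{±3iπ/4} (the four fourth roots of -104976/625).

Let g(z) = f(z)e^{-iωz}; for large |z| the factor e^{-iωz} decays in the lower half-plane when ω > 0 and in the upper half-plane when ω < 0.

Case ω > 0 (lower half-plane, clockwise contour ⇒ F(ω) = -2πi·ΣRes):
  Res_{z = - \frac{9 \sqrt{2}}{5} - \frac{9 \sqrt{2} i}{5}} g(z) = \frac{125 \sqrt{2} i \left(1 - i\right) e^{\frac{9 \sqrt{2} \omega \left(-1 + i\right)}{5}}}{15552}
  Res_{z = \frac{9 \sqrt{2}}{5} - \frac{9 \sqrt{2} i}{5}} g(z) = \frac{125 \sqrt{2} i \left(1 + i\right) e^{- \frac{9 \sqrt{2} \omega \left(1 + i\right)}{5}}}{15552}
  F(ω) = -2πi·ΣRes = \frac{125 \sqrt{2} \pi \left(1 - i\right) \left(e^{\frac{18 \sqrt{2} i \omega}{5}} + i\right) e^{- \frac{9 \sqrt{2} \omega \left(1 + i\right)}{5}}}{7776} = \frac{125 \pi e^{- \frac{9 \sqrt{2} \omega}{5}} \sin{\left(\frac{9 \sqrt{2} \omega}{5} + \frac{\pi}{4} \right)}}{1944}

Case ω < 0 (upper half-plane, counterclockwise contour ⇒ F(ω) = +2πi·ΣRes):
  Res_{z = \frac{9 \sqrt{2}}{5} + \frac{9 \sqrt{2} i}{5}} g(z) = \frac{125 \sqrt{2} i \left(-1 + i\right) e^{\frac{9 \sqrt{2} \omega \left(1 - i\right)}{5}}}{15552}
  Res_{z = - \frac{9 \sqrt{2}}{5} + \frac{9 \sqrt{2} i}{5}} g(z) = \frac{125 \sqrt{2} \left(1 - i\right) e^{\frac{9 \sqrt{2} \omega \left(1 + i\right)}{5}}}{15552}
  F(ω) = 2πi·ΣRes = - \frac{125 \sqrt{2} i \pi \left(i \left(1 - i\right) e^{\frac{9 \sqrt{2} \omega \left(1 - i\right)}{5}} - \left(1 - i\right) e^{\frac{9 \sqrt{2} \omega \left(1 + i\right)}{5}}\right)}{7776} = \frac{125 \pi e^{\frac{9 \sqrt{2} \omega}{5}} \cos{\left(\frac{9 \sqrt{2} \omega}{5} + \frac{\pi}{4} \right)}}{1944}

Both cases combine into a single formula in |ω|:

F(ω) = \frac{125 \pi e^{- \frac{9 \sqrt{2} \left|{\omega}\right|}{5}} \sin{\left(\frac{9 \sqrt{2} \left|{\omega}\right|}{5} + \frac{\pi}{4} \right)}}{1944}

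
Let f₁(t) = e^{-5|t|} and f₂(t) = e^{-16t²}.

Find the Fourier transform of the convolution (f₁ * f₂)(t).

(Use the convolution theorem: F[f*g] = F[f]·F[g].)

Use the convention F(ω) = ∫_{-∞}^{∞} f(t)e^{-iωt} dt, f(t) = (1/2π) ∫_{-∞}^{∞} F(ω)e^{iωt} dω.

F[f₁*f₂](ω) = \frac{5 \sqrt{\pi} e^{- \frac{\omega^{2}}{64}}}{2 \left(\omega^{2} + 25\right)}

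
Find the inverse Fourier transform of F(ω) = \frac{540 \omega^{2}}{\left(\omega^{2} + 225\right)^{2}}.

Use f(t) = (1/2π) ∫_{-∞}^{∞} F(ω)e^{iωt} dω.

f(t) = 9 \left(1 - 15 \left|{t}\right|\right) e^{- 15 \left|{t}\right|}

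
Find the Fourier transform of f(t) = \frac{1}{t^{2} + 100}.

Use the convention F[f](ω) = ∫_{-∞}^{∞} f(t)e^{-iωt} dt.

F(ω) = \frac{\pi e^{- 10 \left|{\omega}\right|}}{10}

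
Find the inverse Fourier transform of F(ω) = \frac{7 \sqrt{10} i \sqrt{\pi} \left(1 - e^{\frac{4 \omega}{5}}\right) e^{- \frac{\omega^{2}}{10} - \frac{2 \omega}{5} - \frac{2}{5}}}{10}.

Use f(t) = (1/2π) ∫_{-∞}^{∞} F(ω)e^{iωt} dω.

f(t) = 7 e^{- \frac{5 t^{2}}{2}} \sin{\left(2 t \right)}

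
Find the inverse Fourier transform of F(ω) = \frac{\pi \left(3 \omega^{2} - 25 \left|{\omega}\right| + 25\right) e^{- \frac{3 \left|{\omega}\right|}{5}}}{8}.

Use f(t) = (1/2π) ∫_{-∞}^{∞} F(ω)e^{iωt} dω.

f(t) = \frac{5 t^{4}}{\left(t^{2} + \frac{9}{25}\right)^{3}}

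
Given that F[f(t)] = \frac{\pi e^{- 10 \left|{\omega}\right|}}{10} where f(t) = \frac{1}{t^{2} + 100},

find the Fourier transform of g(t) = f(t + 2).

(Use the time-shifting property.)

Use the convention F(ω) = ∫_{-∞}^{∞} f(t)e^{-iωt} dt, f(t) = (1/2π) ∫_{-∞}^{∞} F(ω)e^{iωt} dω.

F[g](ω) = \frac{\pi e^{2 i \omega - 10 \left|{\omega}\right|}}{10}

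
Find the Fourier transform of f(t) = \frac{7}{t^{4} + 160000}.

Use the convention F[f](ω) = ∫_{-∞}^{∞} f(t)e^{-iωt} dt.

F(ω) = \frac{7 \pi e^{- 10 \sqrt{2} \left|{\omega}\right|} \sin{\left(10 \sqrt{2} \left|{\omega}\right| + \frac{\pi}{4} \right)}}{8000}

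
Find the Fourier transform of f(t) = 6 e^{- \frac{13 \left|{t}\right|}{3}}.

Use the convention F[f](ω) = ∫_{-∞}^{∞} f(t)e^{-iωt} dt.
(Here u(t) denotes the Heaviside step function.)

F(ω) = \frac{468}{9 \omega^{2} + 169}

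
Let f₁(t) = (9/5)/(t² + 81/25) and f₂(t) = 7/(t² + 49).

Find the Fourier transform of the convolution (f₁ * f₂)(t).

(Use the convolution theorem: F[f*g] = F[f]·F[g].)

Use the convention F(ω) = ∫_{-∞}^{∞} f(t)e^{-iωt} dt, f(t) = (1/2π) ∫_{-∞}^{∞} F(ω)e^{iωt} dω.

F[f₁*f₂](ω) = \pi^{2} e^{- \frac{44 \left|{\omega}\right|}{5}}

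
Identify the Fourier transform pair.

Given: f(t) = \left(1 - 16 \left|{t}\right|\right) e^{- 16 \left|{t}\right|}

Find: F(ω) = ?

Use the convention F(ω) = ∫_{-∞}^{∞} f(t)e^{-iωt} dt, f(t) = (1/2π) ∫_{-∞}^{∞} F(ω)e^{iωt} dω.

F(ω) = \frac{64 \omega^{2}}{\left(\omega^{2} + 256\right)^{2}}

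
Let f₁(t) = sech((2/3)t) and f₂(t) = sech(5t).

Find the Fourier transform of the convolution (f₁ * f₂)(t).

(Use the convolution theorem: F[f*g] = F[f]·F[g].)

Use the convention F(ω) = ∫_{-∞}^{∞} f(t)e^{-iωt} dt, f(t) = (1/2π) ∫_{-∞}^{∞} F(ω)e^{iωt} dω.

F[f₁*f₂](ω) = \frac{3 \pi^{2}}{10 \cosh{\left(\frac{\pi \omega}{10} \right)} \cosh{\left(\frac{3 \pi \omega}{4} \right)}}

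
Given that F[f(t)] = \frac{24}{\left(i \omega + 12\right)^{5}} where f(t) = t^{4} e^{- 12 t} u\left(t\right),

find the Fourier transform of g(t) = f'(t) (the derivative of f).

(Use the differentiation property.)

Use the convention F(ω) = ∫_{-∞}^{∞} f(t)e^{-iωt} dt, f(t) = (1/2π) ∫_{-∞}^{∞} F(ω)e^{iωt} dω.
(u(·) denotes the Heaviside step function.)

F[g](ω) = \frac{24 i \omega}{\left(i \omega + 12\right)^{5}}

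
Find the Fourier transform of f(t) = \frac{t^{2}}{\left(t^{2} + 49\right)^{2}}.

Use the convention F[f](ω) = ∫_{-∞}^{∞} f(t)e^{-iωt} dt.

F(ω) = \frac{\pi \left(1 - 7 \left|{\omega}\right|\right) e^{- 7 \left|{\omega}\right|}}{14}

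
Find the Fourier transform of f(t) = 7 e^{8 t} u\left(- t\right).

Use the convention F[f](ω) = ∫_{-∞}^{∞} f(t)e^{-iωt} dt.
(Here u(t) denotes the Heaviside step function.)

F(ω) = - \frac{7}{i \omega - 8}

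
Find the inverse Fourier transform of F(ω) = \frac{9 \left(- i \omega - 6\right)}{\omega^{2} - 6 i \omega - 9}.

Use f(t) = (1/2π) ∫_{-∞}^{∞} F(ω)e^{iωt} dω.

f(t) = 9 \left(3 t + 1\right) e^{- 3 t} u\left(t\right)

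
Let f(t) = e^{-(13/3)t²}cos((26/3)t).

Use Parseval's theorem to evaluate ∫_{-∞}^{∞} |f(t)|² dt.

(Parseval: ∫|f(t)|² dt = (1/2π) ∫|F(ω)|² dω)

∫|f(t)|² dt = \frac{\sqrt{78} \sqrt{\pi} \left(1 + e^{\frac{26}{3}}\right)}{52 e^{\frac{26}{3}}}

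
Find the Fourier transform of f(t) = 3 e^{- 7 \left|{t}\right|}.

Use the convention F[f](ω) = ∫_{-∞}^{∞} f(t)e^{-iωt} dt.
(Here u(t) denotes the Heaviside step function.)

F(ω) = \frac{42}{\omega^{2} + 49}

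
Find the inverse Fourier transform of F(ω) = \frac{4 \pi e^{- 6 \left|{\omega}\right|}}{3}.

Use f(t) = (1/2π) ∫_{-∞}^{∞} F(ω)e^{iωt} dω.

f(t) = \frac{8}{t^{2} + 36}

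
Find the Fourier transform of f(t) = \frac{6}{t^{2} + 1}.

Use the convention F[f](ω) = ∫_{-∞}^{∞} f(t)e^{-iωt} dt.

F(ω) = 6 \pi e^{- \left|{\omega}\right|}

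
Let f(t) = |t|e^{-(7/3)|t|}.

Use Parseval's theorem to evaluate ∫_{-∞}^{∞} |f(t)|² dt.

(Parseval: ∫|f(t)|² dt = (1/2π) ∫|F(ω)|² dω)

∫|f(t)|² dt = \frac{27}{686}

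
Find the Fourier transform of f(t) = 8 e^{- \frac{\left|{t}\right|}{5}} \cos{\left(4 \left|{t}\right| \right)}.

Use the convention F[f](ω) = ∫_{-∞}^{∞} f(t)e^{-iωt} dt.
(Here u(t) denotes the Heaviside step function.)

F(ω) = \frac{80 \left(25 \omega^{2} + 401\right)}{625 \omega^{4} - 19950 \omega^{2} + 160801}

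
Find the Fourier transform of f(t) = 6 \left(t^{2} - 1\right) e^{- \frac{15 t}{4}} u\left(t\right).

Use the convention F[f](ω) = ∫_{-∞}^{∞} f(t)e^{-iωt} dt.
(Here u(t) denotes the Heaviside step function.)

F(ω) = \frac{24 \left(128 i \omega - \left(4 i \omega + 15\right)^{3} + 480\right)}{\left(4 i \omega + 15\right)^{4}}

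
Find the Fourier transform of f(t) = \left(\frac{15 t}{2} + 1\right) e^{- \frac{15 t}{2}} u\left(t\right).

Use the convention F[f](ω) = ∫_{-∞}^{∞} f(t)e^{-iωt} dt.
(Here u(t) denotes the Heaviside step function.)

F(ω) = \frac{4 \left(- i \omega - 15\right)}{4 \omega^{2} - 60 i \omega - 225}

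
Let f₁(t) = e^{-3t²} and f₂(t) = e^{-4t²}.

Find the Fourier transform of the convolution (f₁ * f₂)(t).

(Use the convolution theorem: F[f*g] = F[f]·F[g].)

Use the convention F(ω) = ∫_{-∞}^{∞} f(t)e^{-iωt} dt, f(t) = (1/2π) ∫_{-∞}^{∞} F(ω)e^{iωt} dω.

F[f₁*f₂](ω) = \frac{\sqrt{3} \pi e^{- \frac{7 \omega^{2}}{48}}}{6}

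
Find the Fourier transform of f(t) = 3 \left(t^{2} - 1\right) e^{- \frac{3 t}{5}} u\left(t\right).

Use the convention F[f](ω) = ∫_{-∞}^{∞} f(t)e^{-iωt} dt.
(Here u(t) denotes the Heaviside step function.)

F(ω) = \frac{15 \left(250 i \omega - \left(5 i \omega + 3\right)^{3} + 150\right)}{\left(5 i \omega + 3\right)^{4}}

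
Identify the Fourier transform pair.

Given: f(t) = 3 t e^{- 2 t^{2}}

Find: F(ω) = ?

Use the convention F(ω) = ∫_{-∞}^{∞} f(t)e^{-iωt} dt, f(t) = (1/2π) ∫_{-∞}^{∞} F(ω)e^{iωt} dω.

F(ω) = - \frac{3 \sqrt{2} i \sqrt{\pi} \omega e^{- \frac{\omega^{2}}{8}}}{8}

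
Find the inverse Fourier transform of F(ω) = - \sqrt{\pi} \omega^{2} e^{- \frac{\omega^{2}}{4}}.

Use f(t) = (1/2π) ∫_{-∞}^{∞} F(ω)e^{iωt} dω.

f(t) = \left(4 t^{2} - 2\right) e^{- t^{2}}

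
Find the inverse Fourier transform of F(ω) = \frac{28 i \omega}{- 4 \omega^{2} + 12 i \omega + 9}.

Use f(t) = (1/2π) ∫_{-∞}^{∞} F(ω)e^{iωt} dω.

f(t) = 7 \left(1 - \frac{3 t}{2}\right) e^{- \frac{3 t}{2}} u\left(t\right)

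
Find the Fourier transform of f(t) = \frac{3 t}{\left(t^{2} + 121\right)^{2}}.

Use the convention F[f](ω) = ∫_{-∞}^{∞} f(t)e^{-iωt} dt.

F(ω) = - \frac{3 i \pi \omega e^{- 11 \left|{\omega}\right|}}{22}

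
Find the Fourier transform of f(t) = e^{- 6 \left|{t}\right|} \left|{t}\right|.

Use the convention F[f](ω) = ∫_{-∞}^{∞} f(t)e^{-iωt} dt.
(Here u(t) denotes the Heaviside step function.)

F(ω) = \frac{2 \left(36 - \omega^{2}\right)}{\left(\omega^{2} + 36\right)^{2}}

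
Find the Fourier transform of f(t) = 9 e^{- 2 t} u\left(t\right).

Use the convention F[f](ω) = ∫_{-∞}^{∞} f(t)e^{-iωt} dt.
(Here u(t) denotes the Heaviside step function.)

F(ω) = \frac{9}{i \omega + 2}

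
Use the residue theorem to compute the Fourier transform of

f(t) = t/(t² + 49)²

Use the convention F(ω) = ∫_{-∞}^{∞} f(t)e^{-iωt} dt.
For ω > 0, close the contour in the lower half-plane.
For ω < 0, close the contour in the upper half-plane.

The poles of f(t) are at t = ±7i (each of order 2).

Let g(z) = f(z)e^{-iωz}; for large |z| the factor e^{-iωz} decays in the lower half-plane when ω > 0 and in the upper half-plane when ω < 0.

Case ω > 0 (lower half-plane, clockwise contour ⇒ F(ω) = -2πi·ΣRes):
  Res_{z = - 7 i} g(z) = \frac{\omega e^{- 7 \omega}}{28} (pole of order 2)
  F(ω) = -2πi·ΣRes = - \frac{i \pi \omega e^{- 7 \omega}}{14}

Case ω < 0 (upper half-plane, counterclockwise contour ⇒ F(ω) = +2πi·ΣRes):
  Res_{z = 7 i} g(z) = - \frac{\omega e^{7 \omega}}{28} (pole of order 2)
  F(ω) = 2πi·ΣRes = - \frac{i \pi \omega e^{7 \omega}}{14}

Both cases combine into a single formula in |ω|:

F(ω) = - \frac{i \pi \omega e^{- 7 \left|{\omega}\right|}}{14}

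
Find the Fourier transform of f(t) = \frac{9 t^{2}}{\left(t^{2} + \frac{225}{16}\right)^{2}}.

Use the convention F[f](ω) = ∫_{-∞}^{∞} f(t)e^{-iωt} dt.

F(ω) = \frac{3 \pi \left(4 - 15 \left|{\omega}\right|\right) e^{- \frac{15 \left|{\omega}\right|}{4}}}{10}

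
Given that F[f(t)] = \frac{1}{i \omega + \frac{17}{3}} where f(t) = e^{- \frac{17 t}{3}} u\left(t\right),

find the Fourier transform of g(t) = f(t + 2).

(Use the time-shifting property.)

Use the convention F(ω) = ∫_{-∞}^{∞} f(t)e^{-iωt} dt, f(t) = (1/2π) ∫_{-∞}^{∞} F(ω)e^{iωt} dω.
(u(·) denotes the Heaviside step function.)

F[g](ω) = \frac{3 e^{2 i \omega}}{3 i \omega + 17}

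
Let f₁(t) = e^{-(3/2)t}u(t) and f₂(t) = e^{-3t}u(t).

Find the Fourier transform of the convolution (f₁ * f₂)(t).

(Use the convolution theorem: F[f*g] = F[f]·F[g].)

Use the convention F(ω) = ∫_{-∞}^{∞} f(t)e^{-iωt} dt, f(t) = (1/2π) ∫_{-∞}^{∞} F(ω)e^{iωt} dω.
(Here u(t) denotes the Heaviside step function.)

F[f₁*f₂](ω) = \frac{2}{\left(i \omega + 3\right) \left(2 i \omega + 3\right)}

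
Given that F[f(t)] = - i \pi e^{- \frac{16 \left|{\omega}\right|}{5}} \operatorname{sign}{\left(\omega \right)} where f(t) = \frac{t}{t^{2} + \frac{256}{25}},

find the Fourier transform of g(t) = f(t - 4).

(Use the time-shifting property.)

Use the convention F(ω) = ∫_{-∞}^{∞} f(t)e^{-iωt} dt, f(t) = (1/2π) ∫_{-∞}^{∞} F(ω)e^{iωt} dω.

F[g](ω) = - i \pi e^{- 4 i \omega} e^{- \frac{16 \left|{\omega}\right|}{5}} \operatorname{sign}{\left(\omega \right)}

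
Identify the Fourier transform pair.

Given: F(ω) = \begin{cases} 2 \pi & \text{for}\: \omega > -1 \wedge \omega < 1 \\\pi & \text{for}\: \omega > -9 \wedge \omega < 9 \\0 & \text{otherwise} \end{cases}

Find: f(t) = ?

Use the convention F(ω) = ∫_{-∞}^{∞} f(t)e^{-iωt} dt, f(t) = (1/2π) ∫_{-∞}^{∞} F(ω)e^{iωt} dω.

f(t) = \frac{2 \sin{\left(5 t \right)} \cos{\left(4 t \right)}}{t}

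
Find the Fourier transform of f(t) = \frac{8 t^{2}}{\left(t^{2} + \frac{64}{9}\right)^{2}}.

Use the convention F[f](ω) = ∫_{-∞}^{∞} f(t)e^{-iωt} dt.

F(ω) = \frac{\pi \left(3 - 8 \left|{\omega}\right|\right) e^{- \frac{8 \left|{\omega}\right|}{3}}}{2}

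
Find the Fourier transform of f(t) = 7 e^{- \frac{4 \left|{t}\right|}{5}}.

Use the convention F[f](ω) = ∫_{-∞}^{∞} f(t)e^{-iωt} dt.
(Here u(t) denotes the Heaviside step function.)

F(ω) = \frac{280}{25 \omega^{2} + 16}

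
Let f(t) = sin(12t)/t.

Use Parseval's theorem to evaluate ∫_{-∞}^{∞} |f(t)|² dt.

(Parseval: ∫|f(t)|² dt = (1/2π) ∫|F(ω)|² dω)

∫|f(t)|² dt = 12 \pi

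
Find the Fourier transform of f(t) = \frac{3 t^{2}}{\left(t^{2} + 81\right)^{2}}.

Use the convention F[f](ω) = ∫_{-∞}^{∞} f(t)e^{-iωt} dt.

F(ω) = \frac{\pi \left(1 - 9 \left|{\omega}\right|\right) e^{- 9 \left|{\omega}\right|}}{6}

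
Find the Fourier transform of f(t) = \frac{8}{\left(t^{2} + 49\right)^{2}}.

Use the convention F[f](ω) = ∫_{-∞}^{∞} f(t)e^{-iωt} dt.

F(ω) = \frac{4 \pi \left(7 \left|{\omega}\right| + 1\right) e^{- 7 \left|{\omega}\right|}}{343}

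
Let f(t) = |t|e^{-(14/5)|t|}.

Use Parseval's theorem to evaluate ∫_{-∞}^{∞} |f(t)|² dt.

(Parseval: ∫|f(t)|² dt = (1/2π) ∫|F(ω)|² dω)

∫|f(t)|² dt = \frac{125}{5488}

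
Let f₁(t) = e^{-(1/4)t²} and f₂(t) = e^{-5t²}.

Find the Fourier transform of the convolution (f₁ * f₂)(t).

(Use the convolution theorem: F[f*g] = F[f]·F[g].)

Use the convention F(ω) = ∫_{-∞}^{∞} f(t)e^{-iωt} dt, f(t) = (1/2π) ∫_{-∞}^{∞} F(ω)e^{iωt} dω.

F[f₁*f₂](ω) = \frac{2 \sqrt{5} \pi e^{- \frac{21 \omega^{2}}{20}}}{5}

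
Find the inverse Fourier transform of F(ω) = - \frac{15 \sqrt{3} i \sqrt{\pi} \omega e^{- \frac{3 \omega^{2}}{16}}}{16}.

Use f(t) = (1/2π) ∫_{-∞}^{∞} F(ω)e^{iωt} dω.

f(t) = 5 t e^{- \frac{4 t^{2}}{3}}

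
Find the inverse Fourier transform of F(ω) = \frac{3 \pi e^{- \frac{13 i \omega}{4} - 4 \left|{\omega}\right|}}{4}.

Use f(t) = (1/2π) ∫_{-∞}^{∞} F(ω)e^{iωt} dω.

f(t) = \frac{3}{\left(t - \frac{13}{4}\right)^{2} + 16}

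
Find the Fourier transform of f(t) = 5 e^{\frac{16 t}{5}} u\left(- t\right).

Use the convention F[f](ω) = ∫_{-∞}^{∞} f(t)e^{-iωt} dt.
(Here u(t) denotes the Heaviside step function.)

F(ω) = - \frac{25}{5 i \omega - 16}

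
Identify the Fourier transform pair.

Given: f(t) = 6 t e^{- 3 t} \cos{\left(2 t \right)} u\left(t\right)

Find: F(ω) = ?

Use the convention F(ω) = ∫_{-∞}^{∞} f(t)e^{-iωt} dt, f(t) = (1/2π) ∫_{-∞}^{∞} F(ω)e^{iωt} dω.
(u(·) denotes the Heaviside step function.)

F(ω) = \frac{6 \left(\left(i \omega + 3\right)^{2} - 4\right)}{\left(\left(i \omega + 3\right)^{2} + 4\right)^{2}}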